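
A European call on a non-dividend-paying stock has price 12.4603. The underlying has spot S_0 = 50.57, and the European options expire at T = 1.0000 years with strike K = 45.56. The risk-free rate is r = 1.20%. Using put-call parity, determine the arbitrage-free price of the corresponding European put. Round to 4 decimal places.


Put-call parity: C - P = S_0 * exp(-qT) - K * exp(-rT).
S_0 * exp(-qT) = 50.5700 * 1.00000000 = 50.57000000
K * exp(-rT) = 45.5600 * 0.98807171 = 45.01654724
P = C - S*exp(-qT) + K*exp(-rT)
P = 12.4603 - 50.57000000 + 45.01654724 = 6.9068

Answer: Put price = 6.9068


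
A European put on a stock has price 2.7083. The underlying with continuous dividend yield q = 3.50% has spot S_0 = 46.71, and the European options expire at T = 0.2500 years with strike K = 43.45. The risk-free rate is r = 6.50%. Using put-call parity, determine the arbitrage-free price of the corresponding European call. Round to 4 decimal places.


Put-call parity: C - P = S_0 * exp(-qT) - K * exp(-rT).
S_0 * exp(-qT) = 46.7100 * 0.99128817 = 46.30307041
K * exp(-rT) = 43.4500 * 0.98388132 = 42.74964331
C = P + S*exp(-qT) - K*exp(-rT)
C = 2.7083 + 46.30307041 - 42.74964331 = 6.2617

Answer: Call price = 6.2617


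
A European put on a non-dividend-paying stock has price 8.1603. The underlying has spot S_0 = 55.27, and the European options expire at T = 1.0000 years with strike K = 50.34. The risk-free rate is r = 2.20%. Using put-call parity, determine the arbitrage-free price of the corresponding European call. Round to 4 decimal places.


Put-call parity: C - P = S_0 * exp(-qT) - K * exp(-rT).
S_0 * exp(-qT) = 55.2700 * 1.00000000 = 55.27000000
K * exp(-rT) = 50.3400 * 0.97824024 = 49.24461343
C = P + S*exp(-qT) - K*exp(-rT)
C = 8.1603 + 55.27000000 - 49.24461343 = 14.1857

Answer: Call price = 14.1857


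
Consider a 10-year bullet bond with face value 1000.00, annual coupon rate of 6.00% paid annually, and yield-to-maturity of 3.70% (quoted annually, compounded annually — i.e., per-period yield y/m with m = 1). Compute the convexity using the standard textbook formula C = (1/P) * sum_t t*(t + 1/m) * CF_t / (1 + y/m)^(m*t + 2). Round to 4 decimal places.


Coupon per period c = face * coupon_rate / m = 60.000000
Periods per year m = 1; per-period yield y/m = 0.037000
Number of cashflows N = 10
Cashflows (t years, CF_t, discount factor 1/(1+y/m)^(m*t), PV):
  t = 1.0000: CF_t = 60.000000, DF = 0.964320, PV = 57.859209
  t = 2.0000: CF_t = 60.000000, DF = 0.929913, PV = 55.794802
  t = 3.0000: CF_t = 60.000000, DF = 0.896734, PV = 53.804052
  t = 4.0000: CF_t = 60.000000, DF = 0.864739, PV = 51.884331
  t = 5.0000: CF_t = 60.000000, DF = 0.833885, PV = 50.033106
  t = 6.0000: CF_t = 60.000000, DF = 0.804132, PV = 48.247933
  t = 7.0000: CF_t = 60.000000, DF = 0.775441, PV = 46.526454
  t = 8.0000: CF_t = 60.000000, DF = 0.747773, PV = 44.866397
  t = 9.0000: CF_t = 60.000000, DF = 0.721093, PV = 43.265571
  t = 10.0000: CF_t = 1060.000000, DF = 0.695364, PV = 737.086236
Price P = sum_t PV_t = 1189.368092
Convexity numerator sum_t t*(t + 1/m) * CF_t / (1+y/m)^(m*t + 2):
  t = 1.0000: term = 107.608103
  t = 2.0000: term = 311.305989
  t = 3.0000: term = 600.397278
  t = 4.0000: term = 964.958659
  t = 5.0000: term = 1395.793625
  t = 6.0000: term = 1884.388693
  t = 7.0000: term = 2422.871994
  t = 8.0000: term = 3003.974093
  t = 9.0000: term = 3620.990951
  t = 10.0000: term = 75396.897198
Convexity = (1/P) * sum = 89709.186583 / 1189.368092 = 75.425923

Answer: Convexity = 75.4259


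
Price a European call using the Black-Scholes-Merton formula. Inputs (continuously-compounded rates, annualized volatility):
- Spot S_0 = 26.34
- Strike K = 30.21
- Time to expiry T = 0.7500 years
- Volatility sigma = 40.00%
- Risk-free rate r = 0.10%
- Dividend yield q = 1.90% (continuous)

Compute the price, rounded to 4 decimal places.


Answer: Price = 2.1056

Derivation:
d1 = (ln(S/K) + (r - q + 0.5*sigma^2) * T) / (sigma * sqrt(T)) = -0.26149435
d2 = d1 - sigma * sqrt(T) = -0.60790451
exp(-rT) = 0.99925028; exp(-qT) = 0.98585105
C = S_0 * exp(-qT) * N(d1) - K * exp(-rT) * N(d2)
N(d1) = 0.39685565; N(d2) = 0.27162540
C = 26.3400 * 0.98585105 * 0.39685565 - 30.2100 * 0.99925028 * 0.27162540 = 2.1056


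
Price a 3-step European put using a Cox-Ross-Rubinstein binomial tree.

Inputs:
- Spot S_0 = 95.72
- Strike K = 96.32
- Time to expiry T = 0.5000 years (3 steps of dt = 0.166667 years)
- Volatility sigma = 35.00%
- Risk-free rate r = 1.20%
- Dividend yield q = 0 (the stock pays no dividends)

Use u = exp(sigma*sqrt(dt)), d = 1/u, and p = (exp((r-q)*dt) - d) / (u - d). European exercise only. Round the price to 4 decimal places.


Answer: Price = V(0,0) = 10.2320

Derivation:
dt = T/N = 0.166667
u = exp(sigma*sqrt(dt)) = 1.153599; d = 1/u = 0.866852
p = (exp((r-q)*dt) - d) / (u - d) = 0.471321
Discount per step: exp(-r*dt) = 0.998002
Stock lattice S(k, i) with i counting down-moves:
  k=0: S(0,0) = 95.7200
  k=1: S(1,0) = 110.4225; S(1,1) = 82.9751
  k=2: S(2,0) = 127.3834; S(2,1) = 95.7200; S(2,2) = 71.9271
  k=3: S(3,0) = 146.9493; S(3,1) = 110.4225; S(3,2) = 82.9751; S(3,3) = 62.3502
Terminal payoffs V(N, i) = max(K - S_T, 0):
  V(3,0) = 0.000000; V(3,1) = 0.000000; V(3,2) = 13.344917; V(3,3) = 33.969820
Backward induction: V(k, i) = exp(-r*dt) * [p * V(k+1, i) + (1-p) * V(k+1, i+1)].
  V(2,0) = exp(-r*dt) * [p*0.000000 + (1-p)*0.000000] = 0.000000
  V(2,1) = exp(-r*dt) * [p*0.000000 + (1-p)*13.344917] = 7.041085
  V(2,2) = exp(-r*dt) * [p*13.344917 + (1-p)*33.969820] = 24.200427
  V(1,0) = exp(-r*dt) * [p*0.000000 + (1-p)*7.041085] = 3.715038
  V(1,1) = exp(-r*dt) * [p*7.041085 + (1-p)*24.200427] = 16.080681
  V(0,0) = exp(-r*dt) * [p*3.715038 + (1-p)*16.080681] = 10.232013


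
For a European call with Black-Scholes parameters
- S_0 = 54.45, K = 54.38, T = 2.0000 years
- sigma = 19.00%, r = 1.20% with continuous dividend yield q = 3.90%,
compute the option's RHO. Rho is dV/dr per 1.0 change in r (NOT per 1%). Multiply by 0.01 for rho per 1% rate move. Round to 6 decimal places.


d1 = -0.0618293791; d2 = -0.3305299559
phi(d1) = 0.3981804561; exp(-qT) = 0.9249644265; exp(-rT) = 0.9762857098
N(d2) = 0.3704997809
Rho = K*T*exp(-rT)*N(d2) = 54.3800 * 2.0000 * 0.9762857098 * 0.3704997809 = 39.339976

Answer: Rho = 39.339976


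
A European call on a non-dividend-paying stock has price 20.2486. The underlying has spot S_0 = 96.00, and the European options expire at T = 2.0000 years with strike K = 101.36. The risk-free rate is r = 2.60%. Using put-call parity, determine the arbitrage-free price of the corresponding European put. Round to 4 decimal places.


Put-call parity: C - P = S_0 * exp(-qT) - K * exp(-rT).
S_0 * exp(-qT) = 96.0000 * 1.00000000 = 96.00000000
K * exp(-rT) = 101.3600 * 0.94932887 = 96.22397394
P = C - S*exp(-qT) + K*exp(-rT)
P = 20.2486 - 96.00000000 + 96.22397394 = 20.4726

Answer: Put price = 20.4726


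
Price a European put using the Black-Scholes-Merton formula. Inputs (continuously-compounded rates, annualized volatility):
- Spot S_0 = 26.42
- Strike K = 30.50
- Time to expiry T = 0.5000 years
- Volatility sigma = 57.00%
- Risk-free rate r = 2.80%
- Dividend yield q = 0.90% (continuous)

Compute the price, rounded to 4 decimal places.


d1 = (ln(S/K) + (r - q + 0.5*sigma^2) * T) / (sigma * sqrt(T)) = -0.13120028
d2 = d1 - sigma * sqrt(T) = -0.53425114
exp(-rT) = 0.98609754; exp(-qT) = 0.99551011
P = K * exp(-rT) * N(-d2) - S_0 * exp(-qT) * N(-d1)
N(-d1) = 0.55219156; N(-d2) = 0.70341610
P = 30.5000 * 0.98609754 * 0.70341610 - 26.4200 * 0.99551011 * 0.55219156 = 6.6325

Answer: Price = 6.6325


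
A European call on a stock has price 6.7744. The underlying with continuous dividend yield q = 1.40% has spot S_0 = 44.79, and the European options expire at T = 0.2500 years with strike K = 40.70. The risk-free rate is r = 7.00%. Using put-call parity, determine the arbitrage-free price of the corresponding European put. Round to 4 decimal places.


Put-call parity: C - P = S_0 * exp(-qT) - K * exp(-rT).
S_0 * exp(-qT) = 44.7900 * 0.99650612 = 44.63350902
K * exp(-rT) = 40.7000 * 0.98265224 = 39.99394599
P = C - S*exp(-qT) + K*exp(-rT)
P = 6.7744 - 44.63350902 + 39.99394599 = 2.1348

Answer: Put price = 2.1348


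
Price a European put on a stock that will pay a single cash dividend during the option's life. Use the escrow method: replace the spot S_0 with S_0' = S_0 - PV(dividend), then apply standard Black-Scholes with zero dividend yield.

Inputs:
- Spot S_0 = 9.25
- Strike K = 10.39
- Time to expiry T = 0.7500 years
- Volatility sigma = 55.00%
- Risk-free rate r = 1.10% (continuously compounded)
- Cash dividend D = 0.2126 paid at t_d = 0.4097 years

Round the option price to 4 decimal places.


PV(D) = D * exp(-r * t_d) = 0.2126 * 0.99550344 = 0.21164403
S_0' = S_0 - PV(D) = 9.2500 - 0.21164403 = 9.03835597
d1 = (ln(S_0'/K) + (r + sigma^2/2)*T) / (sigma*sqrt(T)) = -0.03711629
d2 = d1 - sigma*sqrt(T) = -0.51343027
exp(-rT) = 0.99178394
N(-d1) = 0.51480386; N(-d2) = 0.69617481
P = K * exp(-rT) * N(-d2) - S_0' * N(-d1) = 10.3900 * 0.99178394 * 0.69617481 - 9.03835597 * 0.51480386 = 2.5208

Answer: Price = 2.5208


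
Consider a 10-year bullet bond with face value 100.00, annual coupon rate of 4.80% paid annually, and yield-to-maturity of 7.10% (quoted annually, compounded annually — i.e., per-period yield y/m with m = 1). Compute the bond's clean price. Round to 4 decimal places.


Coupon per period c = face * coupon_rate / m = 4.800000
Periods per year m = 1; per-period yield y/m = 0.071000
Number of cashflows N = 10
Cashflows (t years, CF_t, discount factor 1/(1+y/m)^(m*t), PV):
  t = 1.0000: CF_t = 4.800000, DF = 0.933707, PV = 4.481793
  t = 2.0000: CF_t = 4.800000, DF = 0.871808, PV = 4.184680
  t = 3.0000: CF_t = 4.800000, DF = 0.814013, PV = 3.907265
  t = 4.0000: CF_t = 4.800000, DF = 0.760050, PV = 3.648240
  t = 5.0000: CF_t = 4.800000, DF = 0.709664, PV = 3.406386
  t = 6.0000: CF_t = 4.800000, DF = 0.662618, PV = 3.180566
  t = 7.0000: CF_t = 4.800000, DF = 0.618691, PV = 2.969716
  t = 8.0000: CF_t = 4.800000, DF = 0.577676, PV = 2.772844
  t = 9.0000: CF_t = 4.800000, DF = 0.539380, PV = 2.589024
  t = 10.0000: CF_t = 104.800000, DF = 0.503623, PV = 52.779658
Price P = sum_t PV_t = 83.920172

Answer: Price = 83.9202


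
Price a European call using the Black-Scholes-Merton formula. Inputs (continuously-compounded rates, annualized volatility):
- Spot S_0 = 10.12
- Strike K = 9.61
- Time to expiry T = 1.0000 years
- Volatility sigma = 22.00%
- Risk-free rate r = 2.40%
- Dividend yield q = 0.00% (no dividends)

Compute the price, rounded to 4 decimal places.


Answer: Price = 1.2729

Derivation:
d1 = (ln(S/K) + (r - q + 0.5*sigma^2) * T) / (sigma * sqrt(T)) = 0.45413382
d2 = d1 - sigma * sqrt(T) = 0.23413382
exp(-rT) = 0.97628571; exp(-qT) = 1.00000000
C = S_0 * exp(-qT) * N(d1) - K * exp(-rT) * N(d2)
N(d1) = 0.67513374; N(d2) = 0.59255946
C = 10.1200 * 1.00000000 * 0.67513374 - 9.6100 * 0.97628571 * 0.59255946 = 1.2729


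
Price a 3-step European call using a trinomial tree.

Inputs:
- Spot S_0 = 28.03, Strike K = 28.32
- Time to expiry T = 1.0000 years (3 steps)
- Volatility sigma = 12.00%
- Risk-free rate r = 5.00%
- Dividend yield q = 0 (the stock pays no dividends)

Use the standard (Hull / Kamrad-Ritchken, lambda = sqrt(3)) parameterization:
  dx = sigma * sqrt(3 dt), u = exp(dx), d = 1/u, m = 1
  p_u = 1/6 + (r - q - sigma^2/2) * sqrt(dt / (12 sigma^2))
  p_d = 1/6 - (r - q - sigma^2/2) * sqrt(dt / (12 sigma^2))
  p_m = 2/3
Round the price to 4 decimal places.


Answer: Price = V(0,0) = 1.8348

Derivation:
dt = T/N = 0.333333; dx = sigma*sqrt(3*dt) = 0.120000
u = exp(dx) = 1.127497; d = 1/u = 0.886920
p_u = 0.226111, p_m = 0.666667, p_d = 0.107222
Discount per step: exp(-r*dt) = 0.983471
Stock lattice S(k, j) with j the centered position index:
  k=0: S(0,+0) = 28.0300
  k=1: S(1,-1) = 24.8604; S(1,+0) = 28.0300; S(1,+1) = 31.6037
  k=2: S(2,-2) = 22.0492; S(2,-1) = 24.8604; S(2,+0) = 28.0300; S(2,+1) = 31.6037; S(2,+2) = 35.6331
  k=3: S(3,-3) = 19.5559; S(3,-2) = 22.0492; S(3,-1) = 24.8604; S(3,+0) = 28.0300; S(3,+1) = 31.6037; S(3,+2) = 35.6331; S(3,+3) = 40.1762
Terminal payoffs V(N, j) = max(S_T - K, 0):
  V(3,-3) = 0.000000; V(3,-2) = 0.000000; V(3,-1) = 0.000000; V(3,+0) = 0.000000; V(3,+1) = 3.283737; V(3,+2) = 7.313114; V(3,+3) = 11.856223
Backward induction: V(k, j) = exp(-r*dt) * [p_u * V(k+1, j+1) + p_m * V(k+1, j) + p_d * V(k+1, j-1)]
  V(2,-2) = exp(-r*dt) * [p_u*0.000000 + p_m*0.000000 + p_d*0.000000] = 0.000000
  V(2,-1) = exp(-r*dt) * [p_u*0.000000 + p_m*0.000000 + p_d*0.000000] = 0.000000
  V(2,+0) = exp(-r*dt) * [p_u*3.283737 + p_m*0.000000 + p_d*0.000000] = 0.730217
  V(2,+1) = exp(-r*dt) * [p_u*7.313114 + p_m*3.283737 + p_d*0.000000] = 3.779219
  V(2,+2) = exp(-r*dt) * [p_u*11.856223 + p_m*7.313114 + p_d*3.283737] = 7.777609
  V(1,-1) = exp(-r*dt) * [p_u*0.730217 + p_m*0.000000 + p_d*0.000000] = 0.162381
  V(1,+0) = exp(-r*dt) * [p_u*3.779219 + p_m*0.730217 + p_d*0.000000] = 1.319165
  V(1,+1) = exp(-r*dt) * [p_u*7.777609 + p_m*3.779219 + p_d*0.730217] = 4.284374
  V(0,+0) = exp(-r*dt) * [p_u*4.284374 + p_m*1.319165 + p_d*0.162381] = 1.834763


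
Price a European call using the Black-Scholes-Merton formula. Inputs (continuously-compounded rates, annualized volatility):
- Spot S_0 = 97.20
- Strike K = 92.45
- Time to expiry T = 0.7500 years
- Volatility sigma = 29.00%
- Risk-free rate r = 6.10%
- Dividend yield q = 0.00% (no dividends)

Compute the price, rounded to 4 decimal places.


Answer: Price = 14.3744

Derivation:
d1 = (ln(S/K) + (r - q + 0.5*sigma^2) * T) / (sigma * sqrt(T)) = 0.50723308
d2 = d1 - sigma * sqrt(T) = 0.25608572
exp(-rT) = 0.95528075; exp(-qT) = 1.00000000
C = S_0 * exp(-qT) * N(d1) - K * exp(-rT) * N(d2)
N(d1) = 0.69400436; N(d2) = 0.60105767
C = 97.2000 * 1.00000000 * 0.69400436 - 92.4500 * 0.95528075 * 0.60105767 = 14.3744


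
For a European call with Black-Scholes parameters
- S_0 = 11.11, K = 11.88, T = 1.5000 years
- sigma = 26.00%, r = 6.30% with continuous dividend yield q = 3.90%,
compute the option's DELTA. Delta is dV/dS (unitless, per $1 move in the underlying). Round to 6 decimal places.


Answer: Delta = 0.494840

Derivation:
d1 = 0.0618316836; d2 = -0.2566019830
phi(d1) = 0.3981803993; exp(-qT) = 0.9431782404; exp(-rT) = 0.9098277346
N(d1) = 0.5246515641
Delta = exp(-qT) * N(d1) = 0.9431782404 * 0.5246515641 = 0.494840


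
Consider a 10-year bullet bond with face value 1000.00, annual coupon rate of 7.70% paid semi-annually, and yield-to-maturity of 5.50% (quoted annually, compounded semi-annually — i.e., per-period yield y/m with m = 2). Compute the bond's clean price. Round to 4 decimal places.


Coupon per period c = face * coupon_rate / m = 38.500000
Periods per year m = 2; per-period yield y/m = 0.027500
Number of cashflows N = 20
Cashflows (t years, CF_t, discount factor 1/(1+y/m)^(m*t), PV):
  t = 0.5000: CF_t = 38.500000, DF = 0.973236, PV = 37.469586
  t = 1.0000: CF_t = 38.500000, DF = 0.947188, PV = 36.466751
  t = 1.5000: CF_t = 38.500000, DF = 0.921838, PV = 35.490755
  t = 2.0000: CF_t = 38.500000, DF = 0.897166, PV = 34.540881
  t = 2.5000: CF_t = 38.500000, DF = 0.873154, PV = 33.616429
  t = 3.0000: CF_t = 38.500000, DF = 0.849785, PV = 32.716719
  t = 3.5000: CF_t = 38.500000, DF = 0.827041, PV = 31.841089
  t = 4.0000: CF_t = 38.500000, DF = 0.804906, PV = 30.988895
  t = 4.5000: CF_t = 38.500000, DF = 0.783364, PV = 30.159508
  t = 5.0000: CF_t = 38.500000, DF = 0.762398, PV = 29.352319
  t = 5.5000: CF_t = 38.500000, DF = 0.741993, PV = 28.566734
  t = 6.0000: CF_t = 38.500000, DF = 0.722134, PV = 27.802174
  t = 6.5000: CF_t = 38.500000, DF = 0.702807, PV = 27.058077
  t = 7.0000: CF_t = 38.500000, DF = 0.683997, PV = 26.333895
  t = 7.5000: CF_t = 38.500000, DF = 0.665691, PV = 25.629095
  t = 8.0000: CF_t = 38.500000, DF = 0.647874, PV = 24.943158
  t = 8.5000: CF_t = 38.500000, DF = 0.630535, PV = 24.275580
  t = 9.0000: CF_t = 38.500000, DF = 0.613659, PV = 23.625868
  t = 9.5000: CF_t = 38.500000, DF = 0.597235, PV = 22.993546
  t = 10.0000: CF_t = 1038.500000, DF = 0.581251, PV = 603.628713
Price P = sum_t PV_t = 1167.499773

Answer: Price = 1167.4998


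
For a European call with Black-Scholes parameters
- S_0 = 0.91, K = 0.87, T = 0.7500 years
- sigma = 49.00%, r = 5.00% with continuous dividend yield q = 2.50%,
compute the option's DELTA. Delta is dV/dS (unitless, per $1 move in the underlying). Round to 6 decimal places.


d1 = 0.3622905645; d2 = -0.0620618834
phi(d1) = 0.3736014245; exp(-qT) = 0.9814246877; exp(-rT) = 0.9631944177
N(d1) = 0.6414325458
Delta = exp(-qT) * N(d1) = 0.9814246877 * 0.6414325458 = 0.629518

Answer: Delta = 0.629518


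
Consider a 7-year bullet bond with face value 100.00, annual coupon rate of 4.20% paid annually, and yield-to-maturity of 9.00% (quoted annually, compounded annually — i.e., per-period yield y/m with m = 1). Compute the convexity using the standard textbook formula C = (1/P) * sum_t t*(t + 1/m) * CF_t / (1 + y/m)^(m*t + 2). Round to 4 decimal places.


Answer: Convexity = 38.9142

Derivation:
Coupon per period c = face * coupon_rate / m = 4.200000
Periods per year m = 1; per-period yield y/m = 0.090000
Number of cashflows N = 7
Cashflows (t years, CF_t, discount factor 1/(1+y/m)^(m*t), PV):
  t = 1.0000: CF_t = 4.200000, DF = 0.917431, PV = 3.853211
  t = 2.0000: CF_t = 4.200000, DF = 0.841680, PV = 3.535056
  t = 3.0000: CF_t = 4.200000, DF = 0.772183, PV = 3.243171
  t = 4.0000: CF_t = 4.200000, DF = 0.708425, PV = 2.975386
  t = 5.0000: CF_t = 4.200000, DF = 0.649931, PV = 2.729712
  t = 6.0000: CF_t = 4.200000, DF = 0.596267, PV = 2.504323
  t = 7.0000: CF_t = 104.200000, DF = 0.547034, PV = 57.000968
Price P = sum_t PV_t = 75.841826
Convexity numerator sum_t t*(t + 1/m) * CF_t / (1+y/m)^(m*t + 2):
  t = 1.0000: term = 6.486341
  t = 2.0000: term = 17.852315
  t = 3.0000: term = 32.756542
  t = 4.0000: term = 50.086455
  t = 5.0000: term = 68.926315
  t = 6.0000: term = 88.529212
  t = 7.0000: term = 2686.688179
Convexity = (1/P) * sum = 2951.325359 / 75.841826 = 38.914218


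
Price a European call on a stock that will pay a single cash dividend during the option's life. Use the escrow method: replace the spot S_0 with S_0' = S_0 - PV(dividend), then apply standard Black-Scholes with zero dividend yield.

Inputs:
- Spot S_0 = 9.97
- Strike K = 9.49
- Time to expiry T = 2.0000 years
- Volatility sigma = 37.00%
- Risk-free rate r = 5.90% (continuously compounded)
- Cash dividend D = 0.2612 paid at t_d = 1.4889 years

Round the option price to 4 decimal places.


Answer: Price = 2.5909

Derivation:
PV(D) = D * exp(-r * t_d) = 0.2612 * 0.91590274 = 0.23923380
S_0' = S_0 - PV(D) = 9.9700 - 0.23923380 = 9.73076620
d1 = (ln(S_0'/K) + (r + sigma^2/2)*T) / (sigma*sqrt(T)) = 0.53501998
d2 = d1 - sigma*sqrt(T) = 0.01176096
exp(-rT) = 0.88869605
N(d1) = 0.70368198; N(d2) = 0.50469184
C = S_0' * N(d1) - K * exp(-rT) * N(d2) = 9.73076620 * 0.70368198 - 9.4900 * 0.88869605 * 0.50469184 = 2.5909


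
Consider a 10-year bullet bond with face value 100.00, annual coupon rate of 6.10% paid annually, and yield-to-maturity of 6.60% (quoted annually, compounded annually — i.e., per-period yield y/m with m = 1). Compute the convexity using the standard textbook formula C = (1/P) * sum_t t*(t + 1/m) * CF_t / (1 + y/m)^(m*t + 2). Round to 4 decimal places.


Answer: Convexity = 68.0486

Derivation:
Coupon per period c = face * coupon_rate / m = 6.100000
Periods per year m = 1; per-period yield y/m = 0.066000
Number of cashflows N = 10
Cashflows (t years, CF_t, discount factor 1/(1+y/m)^(m*t), PV):
  t = 1.0000: CF_t = 6.100000, DF = 0.938086, PV = 5.722326
  t = 2.0000: CF_t = 6.100000, DF = 0.880006, PV = 5.368036
  t = 3.0000: CF_t = 6.100000, DF = 0.825521, PV = 5.035681
  t = 4.0000: CF_t = 6.100000, DF = 0.774410, PV = 4.723903
  t = 5.0000: CF_t = 6.100000, DF = 0.726464, PV = 4.431429
  t = 6.0000: CF_t = 6.100000, DF = 0.681486, PV = 4.157063
  t = 7.0000: CF_t = 6.100000, DF = 0.639292, PV = 3.899684
  t = 8.0000: CF_t = 6.100000, DF = 0.599711, PV = 3.658240
  t = 9.0000: CF_t = 6.100000, DF = 0.562581, PV = 3.431745
  t = 10.0000: CF_t = 106.100000, DF = 0.527750, PV = 55.994238
Price P = sum_t PV_t = 96.422346
Convexity numerator sum_t t*(t + 1/m) * CF_t / (1+y/m)^(m*t + 2):
  t = 1.0000: term = 10.071362
  t = 2.0000: term = 28.343421
  t = 3.0000: term = 53.177150
  t = 4.0000: term = 83.141260
  t = 5.0000: term = 116.990516
  t = 6.0000: term = 153.646081
  t = 7.0000: term = 192.177713
  t = 8.0000: term = 231.787646
  t = 9.0000: term = 271.796020
  t = 10.0000: term = 5420.278639
Convexity = (1/P) * sum = 6561.409808 / 96.422346 = 68.048643


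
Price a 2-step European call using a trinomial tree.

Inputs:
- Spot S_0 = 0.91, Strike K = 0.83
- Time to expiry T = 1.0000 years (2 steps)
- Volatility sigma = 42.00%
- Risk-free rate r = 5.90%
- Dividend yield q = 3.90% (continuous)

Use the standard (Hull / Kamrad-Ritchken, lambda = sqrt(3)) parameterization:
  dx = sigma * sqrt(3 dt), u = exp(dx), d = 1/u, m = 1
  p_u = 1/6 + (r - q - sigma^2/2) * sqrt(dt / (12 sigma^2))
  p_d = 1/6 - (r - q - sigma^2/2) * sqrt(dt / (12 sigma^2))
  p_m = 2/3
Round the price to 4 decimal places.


dt = T/N = 0.500000; dx = sigma*sqrt(3*dt) = 0.514393
u = exp(dx) = 1.672623; d = 1/u = 0.597863
p_u = 0.133521, p_m = 0.666667, p_d = 0.199813
Discount per step: exp(-r*dt) = 0.970931
Stock lattice S(k, j) with j the centered position index:
  k=0: S(0,+0) = 0.9100
  k=1: S(1,-1) = 0.5441; S(1,+0) = 0.9100; S(1,+1) = 1.5221
  k=2: S(2,-2) = 0.3253; S(2,-1) = 0.5441; S(2,+0) = 0.9100; S(2,+1) = 1.5221; S(2,+2) = 2.5459
Terminal payoffs V(N, j) = max(S_T - K, 0):
  V(2,-2) = 0.000000; V(2,-1) = 0.000000; V(2,+0) = 0.080000; V(2,+1) = 0.692087; V(2,+2) = 1.715877
Backward induction: V(k, j) = exp(-r*dt) * [p_u * V(k+1, j+1) + p_m * V(k+1, j) + p_d * V(k+1, j-1)]
  V(1,-1) = exp(-r*dt) * [p_u*0.080000 + p_m*0.000000 + p_d*0.000000] = 0.010371
  V(1,+0) = exp(-r*dt) * [p_u*0.692087 + p_m*0.080000 + p_d*0.000000] = 0.141505
  V(1,+1) = exp(-r*dt) * [p_u*1.715877 + p_m*0.692087 + p_d*0.080000] = 0.685944
  V(0,+0) = exp(-r*dt) * [p_u*0.685944 + p_m*0.141505 + p_d*0.010371] = 0.182532

Answer: Price = V(0,0) = 0.1825


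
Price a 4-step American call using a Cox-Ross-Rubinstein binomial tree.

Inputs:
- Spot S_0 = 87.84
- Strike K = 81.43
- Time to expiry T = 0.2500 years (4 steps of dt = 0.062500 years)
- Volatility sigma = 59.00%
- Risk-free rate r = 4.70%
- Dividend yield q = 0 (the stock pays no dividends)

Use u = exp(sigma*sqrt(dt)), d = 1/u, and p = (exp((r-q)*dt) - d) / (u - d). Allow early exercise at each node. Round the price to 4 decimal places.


dt = T/N = 0.062500
u = exp(sigma*sqrt(dt)) = 1.158933; d = 1/u = 0.862862
p = (exp((r-q)*dt) - d) / (u - d) = 0.473128
Discount per step: exp(-r*dt) = 0.997067
Stock lattice S(k, i) with i counting down-moves:
  k=0: S(0,0) = 87.8400
  k=1: S(1,0) = 101.8007; S(1,1) = 75.7938
  k=2: S(2,0) = 117.9802; S(2,1) = 87.8400; S(2,2) = 65.3997
  k=3: S(3,0) = 136.7312; S(3,1) = 101.8007; S(3,2) = 75.7938; S(3,3) = 56.4309
  k=4: S(4,0) = 158.4623; S(4,1) = 117.9802; S(4,2) = 87.8400; S(4,3) = 65.3997; S(4,4) = 48.6921
Terminal payoffs V(N, i) = max(S_T - K, 0):
  V(4,0) = 77.032342; V(4,1) = 36.550219; V(4,2) = 6.410000; V(4,3) = 0.000000; V(4,4) = 0.000000
Backward induction: V(k, i) = exp(-r*dt) * [p * V(k+1, i) + (1-p) * V(k+1, i+1)]; then take max(V_cont, immediate exercise) for American.
  V(3,0) = exp(-r*dt) * [p*77.032342 + (1-p)*36.550219] = 55.540053; exercise = 55.301203; V(3,0) = max -> 55.540053
  V(3,1) = exp(-r*dt) * [p*36.550219 + (1-p)*6.410000] = 20.609549; exercise = 20.370700; V(3,1) = max -> 20.609549
  V(3,2) = exp(-r*dt) * [p*6.410000 + (1-p)*0.000000] = 3.023854; exercise = 0.000000; V(3,2) = max -> 3.023854
  V(3,3) = exp(-r*dt) * [p*0.000000 + (1-p)*0.000000] = 0.000000; exercise = 0.000000; V(3,3) = max -> 0.000000
  V(2,0) = exp(-r*dt) * [p*55.540053 + (1-p)*20.609549] = 37.027218; exercise = 36.550219; V(2,0) = max -> 37.027218
  V(2,1) = exp(-r*dt) * [p*20.609549 + (1-p)*3.023854] = 11.310863; exercise = 6.410000; V(2,1) = max -> 11.310863
  V(2,2) = exp(-r*dt) * [p*3.023854 + (1-p)*0.000000] = 1.426473; exercise = 0.000000; V(2,2) = max -> 1.426473
  V(1,0) = exp(-r*dt) * [p*37.027218 + (1-p)*11.310863] = 23.409123; exercise = 20.370700; V(1,0) = max -> 23.409123
  V(1,1) = exp(-r*dt) * [p*11.310863 + (1-p)*1.426473] = 6.085153; exercise = 0.000000; V(1,1) = max -> 6.085153
  V(0,0) = exp(-r*dt) * [p*23.409123 + (1-p)*6.085153] = 14.239716; exercise = 6.410000; V(0,0) = max -> 14.239716

Answer: Price = V(0,0) = 14.2397


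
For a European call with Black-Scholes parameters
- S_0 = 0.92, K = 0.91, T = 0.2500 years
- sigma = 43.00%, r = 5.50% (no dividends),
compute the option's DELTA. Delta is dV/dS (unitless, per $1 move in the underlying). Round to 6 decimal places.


Answer: Delta = 0.587955

Derivation:
d1 = 0.2222863746; d2 = 0.0072863746
phi(d1) = 0.3892069198; exp(-qT) = 1.0000000000; exp(-rT) = 0.9863440995
N(d1) = 0.5879545208
Delta = exp(-qT) * N(d1) = 1.0000000000 * 0.5879545208 = 0.587955


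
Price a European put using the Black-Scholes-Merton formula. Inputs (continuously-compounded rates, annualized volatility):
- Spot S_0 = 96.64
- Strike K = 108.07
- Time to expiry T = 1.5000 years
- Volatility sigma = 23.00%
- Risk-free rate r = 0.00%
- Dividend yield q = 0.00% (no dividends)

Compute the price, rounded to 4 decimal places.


d1 = (ln(S/K) + (r - q + 0.5*sigma^2) * T) / (sigma * sqrt(T)) = -0.25599451
d2 = d1 - sigma * sqrt(T) = -0.53768583
exp(-rT) = 1.00000000; exp(-qT) = 1.00000000
P = K * exp(-rT) * N(-d2) - S_0 * exp(-qT) * N(-d1)
N(-d1) = 0.60102246; N(-d2) = 0.70460302
P = 108.0700 * 1.00000000 * 0.70460302 - 96.6400 * 1.00000000 * 0.60102246 = 18.0636

Answer: Price = 18.0636


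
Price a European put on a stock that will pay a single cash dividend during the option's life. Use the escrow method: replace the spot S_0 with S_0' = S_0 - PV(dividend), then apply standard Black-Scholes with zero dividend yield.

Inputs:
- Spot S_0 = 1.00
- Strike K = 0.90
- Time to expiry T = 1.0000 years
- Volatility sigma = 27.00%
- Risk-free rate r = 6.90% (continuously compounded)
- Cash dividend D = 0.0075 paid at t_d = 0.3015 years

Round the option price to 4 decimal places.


PV(D) = D * exp(-r * t_d) = 0.0075 * 0.97941140 = 0.00734559
S_0' = S_0 - PV(D) = 1.0000 - 0.00734559 = 0.99265441
d1 = (ln(S_0'/K) + (r + sigma^2/2)*T) / (sigma*sqrt(T)) = 0.75347340
d2 = d1 - sigma*sqrt(T) = 0.48347340
exp(-rT) = 0.93332668
N(-d1) = 0.22558274; N(-d2) = 0.31437982
P = K * exp(-rT) * N(-d2) - S_0' * N(-d1) = 0.9000 * 0.93332668 * 0.31437982 - 0.99265441 * 0.22558274 = 0.0402

Answer: Price = 0.0402


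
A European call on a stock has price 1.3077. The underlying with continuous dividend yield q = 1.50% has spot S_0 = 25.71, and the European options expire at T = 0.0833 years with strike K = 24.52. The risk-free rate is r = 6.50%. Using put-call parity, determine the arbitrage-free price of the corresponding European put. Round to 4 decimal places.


Answer: Put price = 0.0174

Derivation:
Put-call parity: C - P = S_0 * exp(-qT) - K * exp(-rT).
S_0 * exp(-qT) = 25.7100 * 0.99875128 = 25.67789542
K * exp(-rT) = 24.5200 * 0.99460013 = 24.38759524
P = C - S*exp(-qT) + K*exp(-rT)
P = 1.3077 - 25.67789542 + 24.38759524 = 0.0174


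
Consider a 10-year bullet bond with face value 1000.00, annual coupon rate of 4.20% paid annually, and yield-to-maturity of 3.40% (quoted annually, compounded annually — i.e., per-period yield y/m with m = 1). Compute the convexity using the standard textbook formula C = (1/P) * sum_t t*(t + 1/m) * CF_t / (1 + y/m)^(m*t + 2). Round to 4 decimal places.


Answer: Convexity = 81.5639

Derivation:
Coupon per period c = face * coupon_rate / m = 42.000000
Periods per year m = 1; per-period yield y/m = 0.034000
Number of cashflows N = 10
Cashflows (t years, CF_t, discount factor 1/(1+y/m)^(m*t), PV):
  t = 1.0000: CF_t = 42.000000, DF = 0.967118, PV = 40.618956
  t = 2.0000: CF_t = 42.000000, DF = 0.935317, PV = 39.283323
  t = 3.0000: CF_t = 42.000000, DF = 0.904562, PV = 37.991608
  t = 4.0000: CF_t = 42.000000, DF = 0.874818, PV = 36.742367
  t = 5.0000: CF_t = 42.000000, DF = 0.846052, PV = 35.534204
  t = 6.0000: CF_t = 42.000000, DF = 0.818233, PV = 34.365768
  t = 7.0000: CF_t = 42.000000, DF = 0.791327, PV = 33.235753
  t = 8.0000: CF_t = 42.000000, DF = 0.765307, PV = 32.142894
  t = 9.0000: CF_t = 42.000000, DF = 0.740142, PV = 31.085971
  t = 10.0000: CF_t = 1042.000000, DF = 0.715805, PV = 745.868612
Price P = sum_t PV_t = 1066.869456
Convexity numerator sum_t t*(t + 1/m) * CF_t / (1+y/m)^(m*t + 2):
  t = 1.0000: term = 75.983216
  t = 2.0000: term = 220.454204
  t = 3.0000: term = 426.410453
  t = 4.0000: term = 687.315366
  t = 5.0000: term = 997.072582
  t = 6.0000: term = 1350.001561
  t = 7.0000: term = 1740.814392
  t = 8.0000: term = 2164.593746
  t = 9.0000: term = 2616.771936
  t = 10.0000: term = 76738.611883
Convexity = (1/P) * sum = 87018.029340 / 1066.869456 = 81.563896


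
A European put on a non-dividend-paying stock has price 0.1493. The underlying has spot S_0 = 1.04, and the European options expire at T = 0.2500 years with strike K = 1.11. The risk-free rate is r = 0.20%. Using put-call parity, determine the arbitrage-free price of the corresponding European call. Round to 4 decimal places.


Put-call parity: C - P = S_0 * exp(-qT) - K * exp(-rT).
S_0 * exp(-qT) = 1.0400 * 1.00000000 = 1.04000000
K * exp(-rT) = 1.1100 * 0.99950012 = 1.10944514
C = P + S*exp(-qT) - K*exp(-rT)
C = 0.1493 + 1.04000000 - 1.10944514 = 0.0799

Answer: Call price = 0.0799


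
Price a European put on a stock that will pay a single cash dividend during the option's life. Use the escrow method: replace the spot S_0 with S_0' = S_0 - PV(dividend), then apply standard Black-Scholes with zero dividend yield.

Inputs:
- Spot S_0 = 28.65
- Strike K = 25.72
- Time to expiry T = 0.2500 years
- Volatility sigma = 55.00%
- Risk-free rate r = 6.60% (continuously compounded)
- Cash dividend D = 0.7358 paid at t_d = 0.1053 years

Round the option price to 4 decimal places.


PV(D) = D * exp(-r * t_d) = 0.7358 * 0.99307429 = 0.73070407
S_0' = S_0 - PV(D) = 28.6500 - 0.73070407 = 27.91929593
d1 = (ln(S_0'/K) + (r + sigma^2/2)*T) / (sigma*sqrt(T)) = 0.49586059
d2 = d1 - sigma*sqrt(T) = 0.22086059
exp(-rT) = 0.98363538
N(-d1) = 0.30999639; N(-d2) = 0.41260049
P = K * exp(-rT) * N(-d2) - S_0' * N(-d1) = 25.7200 * 0.98363538 * 0.41260049 - 27.91929593 * 0.30999639 = 1.7835

Answer: Price = 1.7835


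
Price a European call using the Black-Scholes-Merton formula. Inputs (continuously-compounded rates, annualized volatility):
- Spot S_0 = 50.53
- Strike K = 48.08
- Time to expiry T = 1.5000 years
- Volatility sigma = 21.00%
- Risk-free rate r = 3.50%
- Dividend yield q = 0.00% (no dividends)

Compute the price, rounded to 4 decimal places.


Answer: Price = 7.7547

Derivation:
d1 = (ln(S/K) + (r - q + 0.5*sigma^2) * T) / (sigma * sqrt(T)) = 0.52596349
d2 = d1 - sigma * sqrt(T) = 0.26876707
exp(-rT) = 0.94885432; exp(-qT) = 1.00000000
C = S_0 * exp(-qT) * N(d1) - K * exp(-rT) * N(d2)
N(d1) = 0.70054321; N(d2) = 0.60594553
C = 50.5300 * 1.00000000 * 0.70054321 - 48.0800 * 0.94885432 * 0.60594553 = 7.7547


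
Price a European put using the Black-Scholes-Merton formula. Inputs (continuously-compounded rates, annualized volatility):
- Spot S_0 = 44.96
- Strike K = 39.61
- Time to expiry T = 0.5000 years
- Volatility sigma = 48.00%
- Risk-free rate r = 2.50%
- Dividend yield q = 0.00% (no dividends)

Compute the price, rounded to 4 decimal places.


d1 = (ln(S/K) + (r - q + 0.5*sigma^2) * T) / (sigma * sqrt(T)) = 0.57980279
d2 = d1 - sigma * sqrt(T) = 0.24039154
exp(-rT) = 0.98757780; exp(-qT) = 1.00000000
P = K * exp(-rT) * N(-d2) - S_0 * exp(-qT) * N(-d1)
N(-d1) = 0.28102381; N(-d2) = 0.40501337
P = 39.6100 * 0.98757780 * 0.40501337 - 44.9600 * 1.00000000 * 0.28102381 = 3.2085

Answer: Price = 3.2085


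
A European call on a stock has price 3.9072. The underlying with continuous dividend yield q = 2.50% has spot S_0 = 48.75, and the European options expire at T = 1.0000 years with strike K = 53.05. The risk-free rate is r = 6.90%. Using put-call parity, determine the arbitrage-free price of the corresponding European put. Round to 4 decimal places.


Put-call parity: C - P = S_0 * exp(-qT) - K * exp(-rT).
S_0 * exp(-qT) = 48.7500 * 0.97530991 = 47.54635821
K * exp(-rT) = 53.0500 * 0.93332668 = 49.51298038
P = C - S*exp(-qT) + K*exp(-rT)
P = 3.9072 - 47.54635821 + 49.51298038 = 5.8738

Answer: Put price = 5.8738


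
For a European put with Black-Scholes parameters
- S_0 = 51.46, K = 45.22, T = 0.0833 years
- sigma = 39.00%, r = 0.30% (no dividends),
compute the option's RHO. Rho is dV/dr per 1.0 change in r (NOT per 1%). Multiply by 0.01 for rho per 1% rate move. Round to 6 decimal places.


d1 = 1.2069052887; d2 = 1.0943445051
phi(d1) = 0.1925790190; exp(-qT) = 1.0000000000; exp(-rT) = 0.9997501312
N(-d2) = 0.1369019565
Rho = -K*T*exp(-rT)*N(-d2) = -45.2200 * 0.0833 * 0.9997501312 * 0.1369019565 = -0.515557

Answer: Rho = -0.515557


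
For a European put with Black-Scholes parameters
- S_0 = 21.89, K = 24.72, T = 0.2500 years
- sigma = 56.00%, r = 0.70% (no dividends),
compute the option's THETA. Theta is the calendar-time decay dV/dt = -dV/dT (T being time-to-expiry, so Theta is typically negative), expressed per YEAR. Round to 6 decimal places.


Answer: Theta = -4.568260

Derivation:
d1 = -0.2879740038; d2 = -0.5679740038
phi(d1) = 0.3827385934; exp(-qT) = 1.0000000000; exp(-rT) = 0.9982515304
Theta = -S*exp(-qT)*phi(d1)*sigma/(2*sqrt(T)) + r*K*exp(-rT)*N(-d2) - q*S*exp(-qT)*N(-d1)
N(-d1) = 0.6133166809; N(-d2) = 0.7149736900; sqrt(T) = 0.5000000000
Term 1 = -21.8900 * 1.0000000000 * 0.3827385934 * 0.5600 / (2 * 0.5000000000) = -4.6917627733
Term 2 = 0.0070 * 24.7200 * 0.9982515304 * 0.7149736900 = 0.1235027283
Term 3 = 0 (no dividend yield, q = 0)
Theta = -4.6917627733 + (0.1235027283) + (0.0000000000) = -4.568260


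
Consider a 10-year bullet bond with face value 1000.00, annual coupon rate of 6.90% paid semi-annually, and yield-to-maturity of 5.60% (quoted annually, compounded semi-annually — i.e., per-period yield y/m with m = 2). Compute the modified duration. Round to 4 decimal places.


Coupon per period c = face * coupon_rate / m = 34.500000
Periods per year m = 2; per-period yield y/m = 0.028000
Number of cashflows N = 20
Cashflows (t years, CF_t, discount factor 1/(1+y/m)^(m*t), PV):
  t = 0.5000: CF_t = 34.500000, DF = 0.972763, PV = 33.560311
  t = 1.0000: CF_t = 34.500000, DF = 0.946267, PV = 32.646217
  t = 1.5000: CF_t = 34.500000, DF = 0.920493, PV = 31.757021
  t = 2.0000: CF_t = 34.500000, DF = 0.895422, PV = 30.892043
  t = 2.5000: CF_t = 34.500000, DF = 0.871033, PV = 30.050626
  t = 3.0000: CF_t = 34.500000, DF = 0.847308, PV = 29.232126
  t = 3.5000: CF_t = 34.500000, DF = 0.824230, PV = 28.435921
  t = 4.0000: CF_t = 34.500000, DF = 0.801780, PV = 27.661401
  t = 4.5000: CF_t = 34.500000, DF = 0.779941, PV = 26.907978
  t = 5.0000: CF_t = 34.500000, DF = 0.758698, PV = 26.175076
  t = 5.5000: CF_t = 34.500000, DF = 0.738033, PV = 25.462136
  t = 6.0000: CF_t = 34.500000, DF = 0.717931, PV = 24.768615
  t = 6.5000: CF_t = 34.500000, DF = 0.698376, PV = 24.093983
  t = 7.0000: CF_t = 34.500000, DF = 0.679354, PV = 23.437727
  t = 7.5000: CF_t = 34.500000, DF = 0.660851, PV = 22.799345
  t = 8.0000: CF_t = 34.500000, DF = 0.642851, PV = 22.178351
  t = 8.5000: CF_t = 34.500000, DF = 0.625341, PV = 21.574272
  t = 9.0000: CF_t = 34.500000, DF = 0.608309, PV = 20.986646
  t = 9.5000: CF_t = 34.500000, DF = 0.591740, PV = 20.415025
  t = 10.0000: CF_t = 1034.500000, DF = 0.575622, PV = 595.481401
Price P = sum_t PV_t = 1098.516222
First compute Macaulay numerator sum_t t * PV_t:
  t * PV_t at t = 0.5000: 16.780156
  t * PV_t at t = 1.0000: 32.646217
  t * PV_t at t = 1.5000: 47.635531
  t * PV_t at t = 2.0000: 61.784087
  t * PV_t at t = 2.5000: 75.126565
  t * PV_t at t = 3.0000: 87.696379
  t * PV_t at t = 3.5000: 99.525722
  t * PV_t at t = 4.0000: 110.645605
  t * PV_t at t = 4.5000: 121.085901
  t * PV_t at t = 5.0000: 130.875379
  t * PV_t at t = 5.5000: 140.041748
  t * PV_t at t = 6.0000: 148.611689
  t * PV_t at t = 6.5000: 156.610891
  t * PV_t at t = 7.0000: 164.064088
  t * PV_t at t = 7.5000: 170.995089
  t * PV_t at t = 8.0000: 177.426811
  t * PV_t at t = 8.5000: 183.381310
  t * PV_t at t = 9.0000: 188.879811
  t * PV_t at t = 9.5000: 193.942738
  t * PV_t at t = 10.0000: 5954.814015
Macaulay duration D = 8262.569733 / 1098.516222 = 7.521573
Modified duration = D / (1 + y/m) = 7.521573 / (1 + 0.028000) = 7.316705

Answer: Modified duration = 7.3167


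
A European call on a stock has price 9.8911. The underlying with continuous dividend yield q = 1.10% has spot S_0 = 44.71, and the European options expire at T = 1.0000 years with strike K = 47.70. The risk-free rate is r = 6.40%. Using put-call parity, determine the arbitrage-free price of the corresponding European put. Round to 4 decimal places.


Put-call parity: C - P = S_0 * exp(-qT) - K * exp(-rT).
S_0 * exp(-qT) = 44.7100 * 0.98906028 = 44.22088506
K * exp(-rT) = 47.7000 * 0.93800500 = 44.74283848
P = C - S*exp(-qT) + K*exp(-rT)
P = 9.8911 - 44.22088506 + 44.74283848 = 10.4131

Answer: Put price = 10.4131


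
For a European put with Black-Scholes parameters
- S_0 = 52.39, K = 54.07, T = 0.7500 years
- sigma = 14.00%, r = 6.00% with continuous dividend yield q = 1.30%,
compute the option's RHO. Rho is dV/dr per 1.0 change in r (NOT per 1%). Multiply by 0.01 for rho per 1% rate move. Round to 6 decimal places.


d1 = 0.0910252911; d2 = -0.0302182654
phi(d1) = 0.3972929604; exp(-qT) = 0.9902973771; exp(-rT) = 0.9559974818
N(-d2) = 0.5120535093
Rho = -K*T*exp(-rT)*N(-d2) = -54.0700 * 0.7500 * 0.9559974818 * 0.5120535093 = -19.851335

Answer: Rho = -19.851335


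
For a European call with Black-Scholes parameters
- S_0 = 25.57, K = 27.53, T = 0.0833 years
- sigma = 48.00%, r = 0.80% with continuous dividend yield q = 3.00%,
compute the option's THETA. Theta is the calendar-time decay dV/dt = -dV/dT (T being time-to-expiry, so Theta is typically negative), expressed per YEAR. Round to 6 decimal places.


Answer: Theta = -7.368199

Derivation:
d1 = -0.4770803498; d2 = -0.6156166988
phi(d1) = 0.3560296150; exp(-qT) = 0.9975041199; exp(-rT) = 0.9993338220
Theta = -S*exp(-qT)*phi(d1)*sigma/(2*sqrt(T)) - r*K*exp(-rT)*N(d2) + q*S*exp(-qT)*N(d1)
N(d1) = 0.3166524534; N(d2) = 0.2690737637; sqrt(T) = 0.2886173938
Term 1 = -25.5700 * 0.9975041199 * 0.3560296150 * 0.4800 / (2 * 0.2886173938) = -7.5512750905
Term 2 = -0.0080 * 27.5300 * 0.9993338220 * 0.2690737637 = -0.0592213275
Term 3 = 0.0300 * 25.5700 * 0.9975041199 * 0.3166524534 = 0.2422978375
Theta = -7.5512750905 + (-0.0592213275) + (0.2422978375) = -7.368199


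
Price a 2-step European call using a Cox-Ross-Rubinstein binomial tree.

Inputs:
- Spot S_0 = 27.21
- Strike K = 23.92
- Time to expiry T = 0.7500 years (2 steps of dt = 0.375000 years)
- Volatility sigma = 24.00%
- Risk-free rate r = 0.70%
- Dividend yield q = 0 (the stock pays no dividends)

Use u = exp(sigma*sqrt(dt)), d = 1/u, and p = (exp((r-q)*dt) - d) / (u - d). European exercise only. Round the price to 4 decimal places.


dt = T/N = 0.375000
u = exp(sigma*sqrt(dt)) = 1.158319; d = 1/u = 0.863320
p = (exp((r-q)*dt) - d) / (u - d) = 0.472234
Discount per step: exp(-r*dt) = 0.997378
Stock lattice S(k, i) with i counting down-moves:
  k=0: S(0,0) = 27.2100
  k=1: S(1,0) = 31.5178; S(1,1) = 23.4909
  k=2: S(2,0) = 36.5077; S(2,1) = 27.2100; S(2,2) = 20.2802
Terminal payoffs V(N, i) = max(S_T - K, 0):
  V(2,0) = 12.587705; V(2,1) = 3.290000; V(2,2) = 0.000000
Backward induction: V(k, i) = exp(-r*dt) * [p * V(k+1, i) + (1-p) * V(k+1, i+1)].
  V(1,0) = exp(-r*dt) * [p*12.587705 + (1-p)*3.290000] = 7.660554
  V(1,1) = exp(-r*dt) * [p*3.290000 + (1-p)*0.000000] = 1.549576
  V(0,0) = exp(-r*dt) * [p*7.660554 + (1-p)*1.549576] = 4.423758

Answer: Price = V(0,0) = 4.4238


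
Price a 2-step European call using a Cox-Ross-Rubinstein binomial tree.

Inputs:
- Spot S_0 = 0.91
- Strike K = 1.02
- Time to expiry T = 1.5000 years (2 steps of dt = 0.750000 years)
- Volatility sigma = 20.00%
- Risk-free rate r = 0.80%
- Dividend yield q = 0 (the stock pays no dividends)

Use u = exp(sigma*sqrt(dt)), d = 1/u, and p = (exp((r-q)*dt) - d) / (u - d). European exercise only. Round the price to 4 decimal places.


dt = T/N = 0.750000
u = exp(sigma*sqrt(dt)) = 1.189110; d = 1/u = 0.840965
p = (exp((r-q)*dt) - d) / (u - d) = 0.474093
Discount per step: exp(-r*dt) = 0.994018
Stock lattice S(k, i) with i counting down-moves:
  k=0: S(0,0) = 0.9100
  k=1: S(1,0) = 1.0821; S(1,1) = 0.7653
  k=2: S(2,0) = 1.2867; S(2,1) = 0.9100; S(2,2) = 0.6436
Terminal payoffs V(N, i) = max(S_T - K, 0):
  V(2,0) = 0.266724; V(2,1) = 0.000000; V(2,2) = 0.000000
Backward induction: V(k, i) = exp(-r*dt) * [p * V(k+1, i) + (1-p) * V(k+1, i+1)].
  V(1,0) = exp(-r*dt) * [p*0.266724 + (1-p)*0.000000] = 0.125695
  V(1,1) = exp(-r*dt) * [p*0.000000 + (1-p)*0.000000] = 0.000000
  V(0,0) = exp(-r*dt) * [p*0.125695 + (1-p)*0.000000] = 0.059235

Answer: Price = V(0,0) = 0.0592
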